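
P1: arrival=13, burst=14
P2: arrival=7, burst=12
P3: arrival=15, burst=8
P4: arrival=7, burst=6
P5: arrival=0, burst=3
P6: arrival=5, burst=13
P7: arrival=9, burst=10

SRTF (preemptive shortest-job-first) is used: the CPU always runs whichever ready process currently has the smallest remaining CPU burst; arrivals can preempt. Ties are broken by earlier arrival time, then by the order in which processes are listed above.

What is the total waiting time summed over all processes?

Gantt: | P5 0-3 | idle 3-5 | P6 5-7 | P4 7-13 | P7 13-23 | P3 23-31 | P6 31-42 | P2 42-54 | P1 54-68 |
Completion: P1=68  P2=54  P3=31  P4=13  P5=3  P6=42  P7=23
Turnaround (C−A): P1=55  P2=47  P3=16  P4=6  P5=3  P6=37  P7=14
Waiting = turnaround − burst: P1=41, P2=35, P3=8, P4=0, P5=0, P6=24, P7=4
Total waiting = 41 + 35 + 8 + 0 + 0 + 24 + 4 = 112

112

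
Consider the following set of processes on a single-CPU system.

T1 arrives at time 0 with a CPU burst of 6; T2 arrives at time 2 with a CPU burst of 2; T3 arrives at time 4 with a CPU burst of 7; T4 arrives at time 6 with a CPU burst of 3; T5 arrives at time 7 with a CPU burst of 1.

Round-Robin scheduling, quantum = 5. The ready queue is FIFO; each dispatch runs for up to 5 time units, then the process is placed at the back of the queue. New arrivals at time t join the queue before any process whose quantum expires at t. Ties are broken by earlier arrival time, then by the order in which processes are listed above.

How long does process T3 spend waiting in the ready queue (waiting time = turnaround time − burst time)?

8

Timeline: | T1 0-5 | T2 5-7 | T3 7-12 | T1 12-13 | T4 13-16 | T5 16-17 | T3 17-19 |
Completion: T1=13  T2=7  T3=19  T4=16  T5=17
Turnaround (C−A): T1=13  T2=5  T3=15  T4=10  T5=10
Waiting(T3) = turnaround − burst = 15 − 7 = 8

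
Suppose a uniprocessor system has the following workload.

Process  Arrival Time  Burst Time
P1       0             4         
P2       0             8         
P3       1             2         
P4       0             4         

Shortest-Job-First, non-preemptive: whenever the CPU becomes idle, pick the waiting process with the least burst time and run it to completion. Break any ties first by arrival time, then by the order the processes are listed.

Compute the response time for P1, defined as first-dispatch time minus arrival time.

Gantt: | P1 0-4 | P3 4-6 | P4 6-10 | P2 10-18 |
Completion: P1=4  P2=18  P3=6  P4=10
Turnaround (C−A): P1=4  P2=18  P3=5  P4=10
Response(P1) = first start − arrival = 0 − 0 = 0

0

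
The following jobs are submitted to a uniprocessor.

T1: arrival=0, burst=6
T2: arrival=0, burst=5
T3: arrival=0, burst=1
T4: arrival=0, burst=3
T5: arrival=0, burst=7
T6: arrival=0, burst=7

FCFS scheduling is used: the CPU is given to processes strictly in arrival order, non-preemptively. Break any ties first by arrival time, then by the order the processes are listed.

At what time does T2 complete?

11

Gantt: | T1 0-6 | T2 6-11 | T3 11-12 | T4 12-15 | T5 15-22 | T6 22-29 |
Completion: T1=6  T2=11  T3=12  T4=15  T5=22  T6=29
Turnaround (C−A): T1=6  T2=11  T3=12  T4=15  T5=22  T6=29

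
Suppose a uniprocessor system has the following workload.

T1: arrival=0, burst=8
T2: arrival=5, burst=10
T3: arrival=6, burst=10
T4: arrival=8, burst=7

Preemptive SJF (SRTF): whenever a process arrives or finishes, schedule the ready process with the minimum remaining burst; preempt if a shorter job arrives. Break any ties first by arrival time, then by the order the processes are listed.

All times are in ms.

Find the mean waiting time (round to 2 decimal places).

Schedule: | T1 0-8 | T4 8-15 | T2 15-25 | T3 25-35 |
Completion: T1=8  T2=25  T3=35  T4=15
Waiting times: T1=0, T2=10, T3=19, T4=0
Average waiting = (0+10+19+0) / 4 = 29/4 = 7.25

7.25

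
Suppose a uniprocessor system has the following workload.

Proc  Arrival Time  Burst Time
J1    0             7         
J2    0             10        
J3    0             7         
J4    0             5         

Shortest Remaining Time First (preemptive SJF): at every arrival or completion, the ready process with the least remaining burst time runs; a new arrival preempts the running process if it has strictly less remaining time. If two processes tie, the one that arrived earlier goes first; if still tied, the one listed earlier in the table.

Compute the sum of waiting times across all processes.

Gantt: | J4 0-5 | J1 5-12 | J3 12-19 | J2 19-29 |
Completion: J1=12  J2=29  J3=19  J4=5
Waiting = turnaround − burst: J1=5, J2=19, J3=12, J4=0
Total waiting = 5 + 19 + 12 + 0 = 36

36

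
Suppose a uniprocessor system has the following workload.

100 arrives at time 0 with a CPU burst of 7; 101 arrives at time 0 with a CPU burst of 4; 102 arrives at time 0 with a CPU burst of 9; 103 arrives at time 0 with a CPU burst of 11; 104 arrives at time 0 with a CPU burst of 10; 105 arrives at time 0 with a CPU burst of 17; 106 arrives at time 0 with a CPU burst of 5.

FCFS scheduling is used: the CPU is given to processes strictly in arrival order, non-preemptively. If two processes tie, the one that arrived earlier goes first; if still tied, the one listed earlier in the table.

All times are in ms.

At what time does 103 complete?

Schedule: | 100 0-7 | 101 7-11 | 102 11-20 | 103 20-31 | 104 31-41 | 105 41-58 | 106 58-63 |
Completion: 100=7  101=11  102=20  103=31  104=41  105=58  106=63

31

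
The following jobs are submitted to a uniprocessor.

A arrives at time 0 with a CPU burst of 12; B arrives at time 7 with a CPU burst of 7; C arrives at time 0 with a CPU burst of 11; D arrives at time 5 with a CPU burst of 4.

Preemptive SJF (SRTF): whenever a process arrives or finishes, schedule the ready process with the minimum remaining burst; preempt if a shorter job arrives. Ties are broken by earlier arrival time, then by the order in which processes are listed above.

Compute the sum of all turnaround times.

Timeline: | C 0-5 | D 5-9 | C 9-15 | B 15-22 | A 22-34 |
Completion: A=34  B=22  C=15  D=9
Turnaround (C−A): A=34  B=15  C=15  D=4
Turnaround = completion − arrival: A=34, B=15, C=15, D=4
Total turnaround = 34 + 15 + 15 + 4 = 68

68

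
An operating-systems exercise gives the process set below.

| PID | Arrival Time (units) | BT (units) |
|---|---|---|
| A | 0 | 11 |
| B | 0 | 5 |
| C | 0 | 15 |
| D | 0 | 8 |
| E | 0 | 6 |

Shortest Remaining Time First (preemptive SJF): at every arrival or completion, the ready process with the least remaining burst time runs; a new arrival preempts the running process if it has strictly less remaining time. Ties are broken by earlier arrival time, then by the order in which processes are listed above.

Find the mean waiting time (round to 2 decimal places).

13.00

Gantt: | B 0-5 | E 5-11 | D 11-19 | A 19-30 | C 30-45 |
Completion: A=30  B=5  C=45  D=19  E=11
Turnaround (C−A): A=30  B=5  C=45  D=19  E=11
Waiting times: A=19, B=0, C=30, D=11, E=5
Average waiting = (19+0+30+11+5) / 5 = 65/5 = 13.00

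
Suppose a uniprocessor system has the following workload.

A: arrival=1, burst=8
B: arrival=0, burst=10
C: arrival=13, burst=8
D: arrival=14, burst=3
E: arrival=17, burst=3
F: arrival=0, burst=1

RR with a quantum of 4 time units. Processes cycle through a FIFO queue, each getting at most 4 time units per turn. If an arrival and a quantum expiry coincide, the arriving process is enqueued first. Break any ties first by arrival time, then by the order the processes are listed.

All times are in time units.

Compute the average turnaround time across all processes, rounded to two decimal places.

Timeline: | B 0-4 | F 4-5 | A 5-9 | B 9-13 | A 13-17 | C 17-21 | B 21-23 | D 23-26 | E 26-29 | C 29-33 |
Completion: A=17  B=23  C=33  D=26  E=29  F=5
Turnaround times: A=16, B=23, C=20, D=12, E=12, F=5
Average turnaround = (16+23+20+12+12+5) / 6 = 88/6 = 14.67

14.67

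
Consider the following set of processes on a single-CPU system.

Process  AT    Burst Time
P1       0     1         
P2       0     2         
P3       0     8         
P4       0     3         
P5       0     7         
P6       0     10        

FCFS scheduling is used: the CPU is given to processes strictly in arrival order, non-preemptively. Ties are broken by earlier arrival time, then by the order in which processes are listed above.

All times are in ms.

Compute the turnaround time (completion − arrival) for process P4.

14

Gantt: | P1 0-1 | P2 1-3 | P3 3-11 | P4 11-14 | P5 14-21 | P6 21-31 |
Completion: P1=1  P2=3  P3=11  P4=14  P5=21  P6=31
Turnaround(P4) = completion − arrival = 14 − 0 = 14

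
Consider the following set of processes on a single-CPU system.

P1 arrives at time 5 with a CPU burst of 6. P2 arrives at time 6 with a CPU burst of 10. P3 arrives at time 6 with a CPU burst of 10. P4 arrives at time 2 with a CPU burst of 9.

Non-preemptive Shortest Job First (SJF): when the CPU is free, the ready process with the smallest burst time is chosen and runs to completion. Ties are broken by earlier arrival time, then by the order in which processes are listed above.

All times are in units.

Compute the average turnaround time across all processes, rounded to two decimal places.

Gantt: | idle 0-2 | P4 2-11 | P1 11-17 | P2 17-27 | P3 27-37 |
Completion: P1=17  P2=27  P3=37  P4=11
Turnaround (C−A): P1=12  P2=21  P3=31  P4=9
Turnaround times: P1=12, P2=21, P3=31, P4=9
Average turnaround = (12+21+31+9) / 4 = 73/4 = 18.25

18.25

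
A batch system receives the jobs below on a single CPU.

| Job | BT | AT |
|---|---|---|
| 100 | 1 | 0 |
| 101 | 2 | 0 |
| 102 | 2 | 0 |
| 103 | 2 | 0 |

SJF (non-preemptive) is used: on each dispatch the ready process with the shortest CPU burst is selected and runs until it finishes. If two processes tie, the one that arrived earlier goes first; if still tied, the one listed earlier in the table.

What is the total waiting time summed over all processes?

Schedule: | 100 0-1 | 101 1-3 | 102 3-5 | 103 5-7 |
Completion: 100=1  101=3  102=5  103=7
Turnaround (C−A): 100=1  101=3  102=5  103=7
Waiting = turnaround − burst: 100=0, 101=1, 102=3, 103=5
Total waiting = 0 + 1 + 3 + 5 = 9

9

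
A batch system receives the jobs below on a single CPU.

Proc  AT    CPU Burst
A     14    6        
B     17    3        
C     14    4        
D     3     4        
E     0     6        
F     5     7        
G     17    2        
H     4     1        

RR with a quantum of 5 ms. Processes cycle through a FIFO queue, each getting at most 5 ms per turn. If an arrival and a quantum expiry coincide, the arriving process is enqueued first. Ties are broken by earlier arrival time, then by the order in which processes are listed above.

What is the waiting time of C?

7

Timeline: | E 0-5 | D 5-9 | H 9-10 | F 10-15 | E 15-16 | A 16-21 | C 21-25 | F 25-27 | B 27-30 | G 30-32 | A 32-33 |
Completion: A=33  B=30  C=25  D=9  E=16  F=27  G=32  H=10
Turnaround (C−A): A=19  B=13  C=11  D=6  E=16  F=22  G=15  H=6
Waiting(C) = turnaround − burst = 11 − 4 = 7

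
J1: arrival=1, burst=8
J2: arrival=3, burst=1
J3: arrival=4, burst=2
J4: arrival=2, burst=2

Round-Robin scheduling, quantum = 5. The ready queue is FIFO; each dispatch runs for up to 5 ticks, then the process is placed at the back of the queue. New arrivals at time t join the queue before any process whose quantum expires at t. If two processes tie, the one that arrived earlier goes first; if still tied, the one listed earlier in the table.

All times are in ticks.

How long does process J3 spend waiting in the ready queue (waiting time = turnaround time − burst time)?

Schedule: | idle 0-1 | J1 1-6 | J4 6-8 | J2 8-9 | J3 9-11 | J1 11-14 |
Completion: J1=14  J2=9  J3=11  J4=8
Turnaround (C−A): J1=13  J2=6  J3=7  J4=6
Waiting(J3) = turnaround − burst = 7 − 2 = 5

5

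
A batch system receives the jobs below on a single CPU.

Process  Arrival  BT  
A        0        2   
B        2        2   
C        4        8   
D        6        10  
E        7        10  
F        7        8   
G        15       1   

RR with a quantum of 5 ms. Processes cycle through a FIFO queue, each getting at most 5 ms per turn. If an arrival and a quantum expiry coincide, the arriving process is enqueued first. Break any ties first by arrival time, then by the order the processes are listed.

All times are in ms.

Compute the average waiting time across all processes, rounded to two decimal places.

13.57

Schedule: | A 0-2 | B 2-4 | C 4-9 | D 9-14 | E 14-19 | F 19-24 | C 24-27 | D 27-32 | G 32-33 | E 33-38 | F 38-41 |
Completion: A=2  B=4  C=27  D=32  E=38  F=41  G=33
Waiting times: A=0, B=0, C=15, D=16, E=21, F=26, G=17
Average waiting = (0+0+15+16+21+26+17) / 7 = 95/7 = 13.57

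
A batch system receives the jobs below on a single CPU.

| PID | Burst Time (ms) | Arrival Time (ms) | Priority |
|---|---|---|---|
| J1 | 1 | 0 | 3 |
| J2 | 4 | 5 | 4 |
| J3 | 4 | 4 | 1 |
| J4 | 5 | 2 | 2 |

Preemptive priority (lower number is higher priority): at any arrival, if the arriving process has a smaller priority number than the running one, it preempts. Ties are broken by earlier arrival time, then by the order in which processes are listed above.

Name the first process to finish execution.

Gantt: | J1 0-1 | idle 1-2 | J4 2-4 | J3 4-8 | J4 8-11 | J2 11-15 |
Completion: J1=1  J2=15  J3=8  J4=11
Turnaround (C−A): J1=1  J2=10  J3=4  J4=9
Finish order: J1 → J3 → J4 → J2

J1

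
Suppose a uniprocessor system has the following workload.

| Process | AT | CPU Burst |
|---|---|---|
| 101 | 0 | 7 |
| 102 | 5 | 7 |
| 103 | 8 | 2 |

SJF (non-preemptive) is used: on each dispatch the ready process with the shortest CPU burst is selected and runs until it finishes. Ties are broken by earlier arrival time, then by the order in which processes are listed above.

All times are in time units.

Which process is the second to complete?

Schedule: | 101 0-7 | 102 7-14 | 103 14-16 |
Completion: 101=7  102=14  103=16
Finish order: 101 → 102 → 103

102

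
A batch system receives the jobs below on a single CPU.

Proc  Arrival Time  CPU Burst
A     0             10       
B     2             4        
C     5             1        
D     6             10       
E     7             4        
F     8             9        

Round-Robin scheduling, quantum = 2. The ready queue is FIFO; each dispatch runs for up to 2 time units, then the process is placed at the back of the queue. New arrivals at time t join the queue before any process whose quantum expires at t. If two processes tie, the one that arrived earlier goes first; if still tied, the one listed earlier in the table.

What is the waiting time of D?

21

Timeline: | A 0-2 | B 2-4 | A 4-6 | B 6-8 | C 8-9 | D 9-11 | A 11-13 | E 13-15 | F 15-17 | D 17-19 | A 19-21 | E 21-23 | F 23-25 | D 25-27 | A 27-29 | F 29-31 | D 31-33 | F 33-35 | D 35-37 | F 37-38 |
Completion: A=29  B=8  C=9  D=37  E=23  F=38
Waiting(D) = turnaround − burst = 31 − 10 = 21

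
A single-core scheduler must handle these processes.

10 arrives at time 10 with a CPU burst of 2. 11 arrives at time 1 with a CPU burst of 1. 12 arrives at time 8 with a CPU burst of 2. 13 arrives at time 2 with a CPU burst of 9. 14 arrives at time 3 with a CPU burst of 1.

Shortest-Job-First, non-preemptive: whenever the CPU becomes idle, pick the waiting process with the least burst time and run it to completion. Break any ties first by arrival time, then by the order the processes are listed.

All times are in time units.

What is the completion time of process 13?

11

Gantt: | idle 0-1 | 11 1-2 | 13 2-11 | 14 11-12 | 12 12-14 | 10 14-16 |
Completion: 10=16  11=2  12=14  13=11  14=12
Turnaround (C−A): 10=6  11=1  12=6  13=9  14=9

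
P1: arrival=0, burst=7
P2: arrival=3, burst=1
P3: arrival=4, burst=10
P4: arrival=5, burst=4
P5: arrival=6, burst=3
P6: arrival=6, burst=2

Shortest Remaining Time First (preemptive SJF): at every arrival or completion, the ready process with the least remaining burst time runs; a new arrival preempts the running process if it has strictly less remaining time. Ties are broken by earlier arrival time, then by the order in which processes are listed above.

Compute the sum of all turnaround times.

55

Timeline: | P1 0-3 | P2 3-4 | P1 4-8 | P6 8-10 | P5 10-13 | P4 13-17 | P3 17-27 |
Completion: P1=8  P2=4  P3=27  P4=17  P5=13  P6=10
Turnaround (C−A): P1=8  P2=1  P3=23  P4=12  P5=7  P6=4
Turnaround = completion − arrival: P1=8, P2=1, P3=23, P4=12, P5=7, P6=4
Total turnaround = 8 + 1 + 23 + 12 + 7 + 4 = 55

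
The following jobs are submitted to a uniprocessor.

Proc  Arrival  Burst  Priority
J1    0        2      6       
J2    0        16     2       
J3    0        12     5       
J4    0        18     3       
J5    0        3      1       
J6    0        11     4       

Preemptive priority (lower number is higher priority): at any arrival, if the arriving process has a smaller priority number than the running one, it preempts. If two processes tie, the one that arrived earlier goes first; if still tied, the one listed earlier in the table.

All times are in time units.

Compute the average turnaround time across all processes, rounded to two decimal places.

Schedule: | J5 0-3 | J2 3-19 | J4 19-37 | J6 37-48 | J3 48-60 | J1 60-62 |
Completion: J1=62  J2=19  J3=60  J4=37  J5=3  J6=48
Turnaround (C−A): J1=62  J2=19  J3=60  J4=37  J5=3  J6=48
Turnaround times: J1=62, J2=19, J3=60, J4=37, J5=3, J6=48
Average turnaround = (62+19+60+37+3+48) / 6 = 229/6 = 38.17

38.17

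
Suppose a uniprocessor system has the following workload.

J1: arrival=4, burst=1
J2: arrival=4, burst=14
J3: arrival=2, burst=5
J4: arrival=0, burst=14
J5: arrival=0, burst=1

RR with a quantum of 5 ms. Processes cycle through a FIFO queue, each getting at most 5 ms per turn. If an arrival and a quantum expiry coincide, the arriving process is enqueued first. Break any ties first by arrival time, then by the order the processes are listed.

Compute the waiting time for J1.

Timeline: | J4 0-5 | J5 5-6 | J3 6-11 | J1 11-12 | J2 12-17 | J4 17-22 | J2 22-27 | J4 27-31 | J2 31-35 |
Completion: J1=12  J2=35  J3=11  J4=31  J5=6
Waiting(J1) = turnaround − burst = 8 − 1 = 7

7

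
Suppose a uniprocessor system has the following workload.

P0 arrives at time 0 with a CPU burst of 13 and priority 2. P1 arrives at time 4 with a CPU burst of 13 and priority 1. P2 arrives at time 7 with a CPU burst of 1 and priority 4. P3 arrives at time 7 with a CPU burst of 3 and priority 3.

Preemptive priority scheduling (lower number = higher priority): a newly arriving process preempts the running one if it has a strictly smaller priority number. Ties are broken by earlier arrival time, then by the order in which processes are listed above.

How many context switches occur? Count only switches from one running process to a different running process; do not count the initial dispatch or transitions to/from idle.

4

Schedule: | P0 0-4 | P1 4-17 | P0 17-26 | P3 26-29 | P2 29-30 |
Completion: P0=26  P1=17  P2=30  P3=29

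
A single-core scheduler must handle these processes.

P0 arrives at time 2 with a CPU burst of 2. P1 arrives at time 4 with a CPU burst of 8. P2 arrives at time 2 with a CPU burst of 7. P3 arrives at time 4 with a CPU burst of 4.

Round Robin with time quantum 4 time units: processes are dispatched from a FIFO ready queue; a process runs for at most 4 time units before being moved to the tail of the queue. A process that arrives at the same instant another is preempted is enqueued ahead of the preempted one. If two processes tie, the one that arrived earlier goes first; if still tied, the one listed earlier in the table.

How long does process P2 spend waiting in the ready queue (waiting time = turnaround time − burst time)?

10

Schedule: | idle 0-2 | P0 2-4 | P2 4-8 | P1 8-12 | P3 12-16 | P2 16-19 | P1 19-23 |
Completion: P0=4  P1=23  P2=19  P3=16
Waiting(P2) = turnaround − burst = 17 − 7 = 10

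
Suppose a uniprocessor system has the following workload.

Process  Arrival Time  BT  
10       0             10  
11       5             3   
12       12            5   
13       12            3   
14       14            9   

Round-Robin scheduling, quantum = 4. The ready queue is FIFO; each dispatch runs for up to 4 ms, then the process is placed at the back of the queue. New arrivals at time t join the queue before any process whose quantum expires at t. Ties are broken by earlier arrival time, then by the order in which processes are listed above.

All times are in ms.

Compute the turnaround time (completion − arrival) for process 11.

6

Gantt: | 10 0-8 | 11 8-11 | 10 11-13 | 12 13-17 | 13 17-20 | 14 20-24 | 12 24-25 | 14 25-30 |
Completion: 10=13  11=11  12=25  13=20  14=30
Turnaround (C−A): 10=13  11=6  12=13  13=8  14=16
Turnaround(11) = completion − arrival = 11 − 5 = 6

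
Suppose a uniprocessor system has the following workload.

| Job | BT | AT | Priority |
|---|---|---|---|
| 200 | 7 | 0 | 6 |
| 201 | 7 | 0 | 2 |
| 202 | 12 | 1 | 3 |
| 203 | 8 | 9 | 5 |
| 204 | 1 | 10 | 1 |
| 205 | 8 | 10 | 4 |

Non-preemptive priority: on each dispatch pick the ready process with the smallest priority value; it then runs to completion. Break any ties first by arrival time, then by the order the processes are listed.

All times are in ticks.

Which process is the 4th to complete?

205

Timeline: | 201 0-7 | 202 7-19 | 204 19-20 | 205 20-28 | 203 28-36 | 200 36-43 |
Completion: 200=43  201=7  202=19  203=36  204=20  205=28
Finish order: 201 → 202 → 204 → 205 → 203 → 200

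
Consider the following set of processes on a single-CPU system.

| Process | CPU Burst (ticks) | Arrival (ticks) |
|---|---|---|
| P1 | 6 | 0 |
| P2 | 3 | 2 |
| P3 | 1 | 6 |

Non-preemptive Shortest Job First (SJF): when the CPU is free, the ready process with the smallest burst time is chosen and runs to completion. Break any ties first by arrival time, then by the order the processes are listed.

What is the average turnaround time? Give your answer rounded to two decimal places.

Schedule: | P1 0-6 | P3 6-7 | P2 7-10 |
Completion: P1=6  P2=10  P3=7
Turnaround times: P1=6, P2=8, P3=1
Average turnaround = (6+8+1) / 3 = 15/3 = 5.00

5.00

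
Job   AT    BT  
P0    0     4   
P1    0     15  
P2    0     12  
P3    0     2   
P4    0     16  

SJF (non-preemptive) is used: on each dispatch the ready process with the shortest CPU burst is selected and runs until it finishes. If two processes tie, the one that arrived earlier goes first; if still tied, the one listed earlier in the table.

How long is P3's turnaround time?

Timeline: | P3 0-2 | P0 2-6 | P2 6-18 | P1 18-33 | P4 33-49 |
Completion: P0=6  P1=33  P2=18  P3=2  P4=49
Turnaround (C−A): P0=6  P1=33  P2=18  P3=2  P4=49
Turnaround(P3) = completion − arrival = 2 − 0 = 2

2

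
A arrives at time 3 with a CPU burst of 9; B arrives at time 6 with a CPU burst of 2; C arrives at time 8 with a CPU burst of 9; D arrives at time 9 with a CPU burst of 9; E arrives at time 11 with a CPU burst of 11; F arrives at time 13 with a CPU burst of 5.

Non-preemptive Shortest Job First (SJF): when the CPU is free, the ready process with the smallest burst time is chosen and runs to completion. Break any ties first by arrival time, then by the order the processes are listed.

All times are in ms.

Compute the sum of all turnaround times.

108

Gantt: | idle 0-3 | A 3-12 | B 12-14 | F 14-19 | C 19-28 | D 28-37 | E 37-48 |
Completion: A=12  B=14  C=28  D=37  E=48  F=19
Turnaround (C−A): A=9  B=8  C=20  D=28  E=37  F=6
Turnaround = completion − arrival: A=9, B=8, C=20, D=28, E=37, F=6
Total turnaround = 9 + 8 + 20 + 28 + 37 + 6 = 108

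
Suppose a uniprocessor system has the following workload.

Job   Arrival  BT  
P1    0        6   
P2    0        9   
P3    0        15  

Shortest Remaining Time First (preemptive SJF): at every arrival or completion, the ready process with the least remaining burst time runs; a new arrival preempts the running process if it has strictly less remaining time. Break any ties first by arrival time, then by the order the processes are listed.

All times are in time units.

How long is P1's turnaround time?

6

Timeline: | P1 0-6 | P2 6-15 | P3 15-30 |
Completion: P1=6  P2=15  P3=30
Turnaround(P1) = completion − arrival = 6 − 0 = 6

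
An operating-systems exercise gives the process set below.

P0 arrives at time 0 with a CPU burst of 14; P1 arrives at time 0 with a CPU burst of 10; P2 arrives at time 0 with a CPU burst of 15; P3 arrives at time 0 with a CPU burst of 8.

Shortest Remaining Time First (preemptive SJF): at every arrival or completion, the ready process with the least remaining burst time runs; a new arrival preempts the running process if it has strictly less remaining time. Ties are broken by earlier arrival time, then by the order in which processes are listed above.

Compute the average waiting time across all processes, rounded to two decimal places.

14.50

Gantt: | P3 0-8 | P1 8-18 | P0 18-32 | P2 32-47 |
Completion: P0=32  P1=18  P2=47  P3=8
Turnaround (C−A): P0=32  P1=18  P2=47  P3=8
Waiting times: P0=18, P1=8, P2=32, P3=0
Average waiting = (18+8+32+0) / 4 = 58/4 = 14.50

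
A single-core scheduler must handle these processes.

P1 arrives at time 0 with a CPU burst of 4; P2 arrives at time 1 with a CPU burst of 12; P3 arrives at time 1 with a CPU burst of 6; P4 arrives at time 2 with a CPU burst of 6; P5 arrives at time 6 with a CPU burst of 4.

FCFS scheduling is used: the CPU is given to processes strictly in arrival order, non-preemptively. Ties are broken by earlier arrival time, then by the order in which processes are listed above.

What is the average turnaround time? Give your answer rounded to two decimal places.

18.40

Timeline: | P1 0-4 | P2 4-16 | P3 16-22 | P4 22-28 | P5 28-32 |
Completion: P1=4  P2=16  P3=22  P4=28  P5=32
Turnaround times: P1=4, P2=15, P3=21, P4=26, P5=26
Average turnaround = (4+15+21+26+26) / 5 = 92/5 = 18.40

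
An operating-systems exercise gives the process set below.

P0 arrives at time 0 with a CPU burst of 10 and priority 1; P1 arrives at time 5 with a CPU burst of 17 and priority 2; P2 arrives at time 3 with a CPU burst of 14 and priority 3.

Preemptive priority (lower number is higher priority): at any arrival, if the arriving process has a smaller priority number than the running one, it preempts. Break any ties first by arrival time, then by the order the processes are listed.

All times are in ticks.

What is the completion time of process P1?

Gantt: | P0 0-10 | P1 10-27 | P2 27-41 |
Completion: P0=10  P1=27  P2=41

27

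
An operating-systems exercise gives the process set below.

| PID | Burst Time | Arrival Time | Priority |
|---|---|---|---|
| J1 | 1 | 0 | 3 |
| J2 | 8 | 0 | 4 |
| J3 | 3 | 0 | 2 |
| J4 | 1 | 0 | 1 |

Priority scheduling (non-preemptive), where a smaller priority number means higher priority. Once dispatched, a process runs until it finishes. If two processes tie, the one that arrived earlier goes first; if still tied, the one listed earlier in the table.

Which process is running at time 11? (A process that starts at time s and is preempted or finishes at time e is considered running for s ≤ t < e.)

Schedule: | J4 0-1 | J3 1-4 | J1 4-5 | J2 5-13 |
Completion: J1=5  J2=13  J3=4  J4=1
Turnaround (C−A): J1=5  J2=13  J3=4  J4=1

J2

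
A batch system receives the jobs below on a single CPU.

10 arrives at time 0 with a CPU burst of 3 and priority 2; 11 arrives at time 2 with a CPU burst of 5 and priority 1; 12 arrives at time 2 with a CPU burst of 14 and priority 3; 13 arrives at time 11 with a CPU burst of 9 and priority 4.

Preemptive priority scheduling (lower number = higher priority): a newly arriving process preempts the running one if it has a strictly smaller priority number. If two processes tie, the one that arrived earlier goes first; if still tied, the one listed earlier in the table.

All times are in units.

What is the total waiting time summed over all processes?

Timeline: | 10 0-2 | 11 2-7 | 10 7-8 | 12 8-22 | 13 22-31 |
Completion: 10=8  11=7  12=22  13=31
Turnaround (C−A): 10=8  11=5  12=20  13=20
Waiting = turnaround − burst: 10=5, 11=0, 12=6, 13=11
Total waiting = 5 + 0 + 6 + 11 = 22

22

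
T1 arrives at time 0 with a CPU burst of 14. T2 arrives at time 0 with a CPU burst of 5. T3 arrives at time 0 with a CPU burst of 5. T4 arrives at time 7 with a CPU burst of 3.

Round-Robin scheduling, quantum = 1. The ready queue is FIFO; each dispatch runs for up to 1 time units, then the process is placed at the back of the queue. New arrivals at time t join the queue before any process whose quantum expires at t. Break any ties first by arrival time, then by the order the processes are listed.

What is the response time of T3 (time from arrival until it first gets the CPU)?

Gantt: | T1 0-1 | T2 1-2 | T3 2-3 | T1 3-4 | T2 4-5 | T3 5-6 | T1 6-7 | T2 7-8 | T3 8-9 | T4 9-10 | T1 10-11 | T2 11-12 | T3 12-13 | T4 13-14 | T1 14-15 | T2 15-16 | T3 16-17 | T4 17-18 | T1 18-27 |
Completion: T1=27  T2=16  T3=17  T4=18
Turnaround (C−A): T1=27  T2=16  T3=17  T4=11
Response(T3) = first start − arrival = 2 − 0 = 2

2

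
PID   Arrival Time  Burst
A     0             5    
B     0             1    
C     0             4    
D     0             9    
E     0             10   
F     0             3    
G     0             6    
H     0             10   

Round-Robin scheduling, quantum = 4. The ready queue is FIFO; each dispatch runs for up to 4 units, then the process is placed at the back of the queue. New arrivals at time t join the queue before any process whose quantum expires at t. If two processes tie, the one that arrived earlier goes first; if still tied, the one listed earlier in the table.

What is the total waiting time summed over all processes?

Gantt: | A 0-4 | B 4-5 | C 5-9 | D 9-13 | E 13-17 | F 17-20 | G 20-24 | H 24-28 | A 28-29 | D 29-33 | E 33-37 | G 37-39 | H 39-43 | D 43-44 | E 44-46 | H 46-48 |
Completion: A=29  B=5  C=9  D=44  E=46  F=20  G=39  H=48
Turnaround (C−A): A=29  B=5  C=9  D=44  E=46  F=20  G=39  H=48
Waiting = turnaround − burst: A=24, B=4, C=5, D=35, E=36, F=17, G=33, H=38
Total waiting = 24 + 4 + 5 + 35 + 36 + 17 + 33 + 38 = 192

192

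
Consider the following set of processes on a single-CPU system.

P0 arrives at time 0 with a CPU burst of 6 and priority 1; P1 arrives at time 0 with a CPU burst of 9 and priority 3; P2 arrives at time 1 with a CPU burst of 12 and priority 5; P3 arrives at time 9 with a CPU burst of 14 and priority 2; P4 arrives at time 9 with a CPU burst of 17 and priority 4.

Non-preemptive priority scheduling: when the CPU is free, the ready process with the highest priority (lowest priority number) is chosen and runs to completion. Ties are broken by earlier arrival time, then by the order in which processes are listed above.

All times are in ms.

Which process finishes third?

Timeline: | P0 0-6 | P1 6-15 | P3 15-29 | P4 29-46 | P2 46-58 |
Completion: P0=6  P1=15  P2=58  P3=29  P4=46
Finish order: P0 → P1 → P3 → P4 → P2

P3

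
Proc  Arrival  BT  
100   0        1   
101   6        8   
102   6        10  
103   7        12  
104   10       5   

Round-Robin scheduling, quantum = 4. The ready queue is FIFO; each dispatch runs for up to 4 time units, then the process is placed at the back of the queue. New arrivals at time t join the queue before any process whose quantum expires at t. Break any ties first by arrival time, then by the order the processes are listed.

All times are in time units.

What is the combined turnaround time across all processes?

111

Schedule: | 100 0-1 | idle 1-6 | 101 6-10 | 102 10-14 | 103 14-18 | 104 18-22 | 101 22-26 | 102 26-30 | 103 30-34 | 104 34-35 | 102 35-37 | 103 37-41 |
Completion: 100=1  101=26  102=37  103=41  104=35
Turnaround (C−A): 100=1  101=20  102=31  103=34  104=25
Turnaround = completion − arrival: 100=1, 101=20, 102=31, 103=34, 104=25
Total turnaround = 1 + 20 + 31 + 34 + 25 = 111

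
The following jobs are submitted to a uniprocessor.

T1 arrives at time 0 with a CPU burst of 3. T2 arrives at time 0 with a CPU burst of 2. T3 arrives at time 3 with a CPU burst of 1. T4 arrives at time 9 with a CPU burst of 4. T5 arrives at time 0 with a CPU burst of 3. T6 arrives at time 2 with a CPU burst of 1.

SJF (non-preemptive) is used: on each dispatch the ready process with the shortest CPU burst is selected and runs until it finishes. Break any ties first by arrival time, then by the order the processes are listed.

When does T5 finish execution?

Schedule: | T2 0-2 | T6 2-3 | T3 3-4 | T1 4-7 | T5 7-10 | T4 10-14 |
Completion: T1=7  T2=2  T3=4  T4=14  T5=10  T6=3
Turnaround (C−A): T1=7  T2=2  T3=1  T4=5  T5=10  T6=1

10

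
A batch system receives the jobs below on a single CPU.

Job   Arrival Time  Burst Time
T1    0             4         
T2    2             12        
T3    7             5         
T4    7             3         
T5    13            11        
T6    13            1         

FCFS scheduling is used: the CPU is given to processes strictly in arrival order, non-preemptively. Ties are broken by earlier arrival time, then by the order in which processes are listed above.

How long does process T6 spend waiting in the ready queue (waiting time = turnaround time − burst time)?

Timeline: | T1 0-4 | T2 4-16 | T3 16-21 | T4 21-24 | T5 24-35 | T6 35-36 |
Completion: T1=4  T2=16  T3=21  T4=24  T5=35  T6=36
Turnaround (C−A): T1=4  T2=14  T3=14  T4=17  T5=22  T6=23
Waiting(T6) = turnaround − burst = 23 − 1 = 22

22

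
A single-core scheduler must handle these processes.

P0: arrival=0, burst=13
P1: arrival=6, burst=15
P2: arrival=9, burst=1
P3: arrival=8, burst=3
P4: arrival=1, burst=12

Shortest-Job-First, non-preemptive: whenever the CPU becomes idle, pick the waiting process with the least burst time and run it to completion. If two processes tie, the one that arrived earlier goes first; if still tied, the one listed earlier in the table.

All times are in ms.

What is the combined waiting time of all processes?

Timeline: | P0 0-13 | P2 13-14 | P3 14-17 | P4 17-29 | P1 29-44 |
Completion: P0=13  P1=44  P2=14  P3=17  P4=29
Turnaround (C−A): P0=13  P1=38  P2=5  P3=9  P4=28
Waiting = turnaround − burst: P0=0, P1=23, P2=4, P3=6, P4=16
Total waiting = 0 + 23 + 4 + 6 + 16 = 49

49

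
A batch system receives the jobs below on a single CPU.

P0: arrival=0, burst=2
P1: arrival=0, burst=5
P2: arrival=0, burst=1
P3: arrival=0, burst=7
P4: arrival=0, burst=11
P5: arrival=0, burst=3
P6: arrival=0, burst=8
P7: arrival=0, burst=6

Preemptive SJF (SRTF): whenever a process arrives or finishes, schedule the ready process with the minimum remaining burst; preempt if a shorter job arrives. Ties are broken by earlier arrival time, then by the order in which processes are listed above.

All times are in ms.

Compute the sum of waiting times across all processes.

Gantt: | P2 0-1 | P0 1-3 | P5 3-6 | P1 6-11 | P7 11-17 | P3 17-24 | P6 24-32 | P4 32-43 |
Completion: P0=3  P1=11  P2=1  P3=24  P4=43  P5=6  P6=32  P7=17
Turnaround (C−A): P0=3  P1=11  P2=1  P3=24  P4=43  P5=6  P6=32  P7=17
Waiting = turnaround − burst: P0=1, P1=6, P2=0, P3=17, P4=32, P5=3, P6=24, P7=11
Total waiting = 1 + 6 + 0 + 17 + 32 + 3 + 24 + 11 = 94

94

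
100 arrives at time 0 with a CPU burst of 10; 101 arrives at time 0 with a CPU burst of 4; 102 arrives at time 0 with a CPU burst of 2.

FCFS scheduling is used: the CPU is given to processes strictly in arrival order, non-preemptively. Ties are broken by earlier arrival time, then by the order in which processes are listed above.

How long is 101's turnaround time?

Schedule: | 100 0-10 | 101 10-14 | 102 14-16 |
Completion: 100=10  101=14  102=16
Turnaround(101) = completion − arrival = 14 − 0 = 14

14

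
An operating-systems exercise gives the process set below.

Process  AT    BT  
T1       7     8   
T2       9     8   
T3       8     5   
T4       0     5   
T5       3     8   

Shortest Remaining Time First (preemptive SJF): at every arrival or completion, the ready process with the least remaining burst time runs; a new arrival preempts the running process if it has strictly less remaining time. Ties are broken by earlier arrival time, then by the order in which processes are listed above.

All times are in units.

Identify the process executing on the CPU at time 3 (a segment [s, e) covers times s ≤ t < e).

T4

Schedule: | T4 0-5 | T5 5-13 | T3 13-18 | T1 18-26 | T2 26-34 |
Completion: T1=26  T2=34  T3=18  T4=5  T5=13
Turnaround (C−A): T1=19  T2=25  T3=10  T4=5  T5=10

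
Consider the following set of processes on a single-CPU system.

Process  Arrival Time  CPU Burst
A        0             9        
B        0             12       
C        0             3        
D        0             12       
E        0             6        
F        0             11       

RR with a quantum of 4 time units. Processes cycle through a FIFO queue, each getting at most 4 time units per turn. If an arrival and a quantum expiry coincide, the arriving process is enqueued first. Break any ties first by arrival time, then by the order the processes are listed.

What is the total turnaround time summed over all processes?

239

Gantt: | A 0-4 | B 4-8 | C 8-11 | D 11-15 | E 15-19 | F 19-23 | A 23-27 | B 27-31 | D 31-35 | E 35-37 | F 37-41 | A 41-42 | B 42-46 | D 46-50 | F 50-53 |
Completion: A=42  B=46  C=11  D=50  E=37  F=53
Turnaround = completion − arrival: A=42, B=46, C=11, D=50, E=37, F=53
Total turnaround = 42 + 46 + 11 + 50 + 37 + 53 = 239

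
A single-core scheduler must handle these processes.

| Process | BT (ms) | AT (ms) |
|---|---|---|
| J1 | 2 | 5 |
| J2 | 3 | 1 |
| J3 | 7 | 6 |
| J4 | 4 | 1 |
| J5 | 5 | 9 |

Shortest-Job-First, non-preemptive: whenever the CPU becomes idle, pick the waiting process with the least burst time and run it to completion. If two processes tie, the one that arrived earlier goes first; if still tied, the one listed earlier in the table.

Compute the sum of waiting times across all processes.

16

Schedule: | idle 0-1 | J2 1-4 | J4 4-8 | J1 8-10 | J5 10-15 | J3 15-22 |
Completion: J1=10  J2=4  J3=22  J4=8  J5=15
Turnaround (C−A): J1=5  J2=3  J3=16  J4=7  J5=6
Waiting = turnaround − burst: J1=3, J2=0, J3=9, J4=3, J5=1
Total waiting = 3 + 0 + 9 + 3 + 1 = 16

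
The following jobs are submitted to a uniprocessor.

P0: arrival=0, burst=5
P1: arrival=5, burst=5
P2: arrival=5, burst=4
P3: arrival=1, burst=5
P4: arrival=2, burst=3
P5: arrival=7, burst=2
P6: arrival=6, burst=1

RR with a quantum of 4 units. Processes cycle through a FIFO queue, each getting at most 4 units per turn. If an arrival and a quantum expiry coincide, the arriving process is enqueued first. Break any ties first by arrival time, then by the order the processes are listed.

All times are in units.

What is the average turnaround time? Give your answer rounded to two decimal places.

Timeline: | P0 0-4 | P3 4-8 | P4 8-11 | P0 11-12 | P1 12-16 | P2 16-20 | P6 20-21 | P5 21-23 | P3 23-24 | P1 24-25 |
Completion: P0=12  P1=25  P2=20  P3=24  P4=11  P5=23  P6=21
Turnaround times: P0=12, P1=20, P2=15, P3=23, P4=9, P5=16, P6=15
Average turnaround = (12+20+15+23+9+16+15) / 7 = 110/7 = 15.71

15.71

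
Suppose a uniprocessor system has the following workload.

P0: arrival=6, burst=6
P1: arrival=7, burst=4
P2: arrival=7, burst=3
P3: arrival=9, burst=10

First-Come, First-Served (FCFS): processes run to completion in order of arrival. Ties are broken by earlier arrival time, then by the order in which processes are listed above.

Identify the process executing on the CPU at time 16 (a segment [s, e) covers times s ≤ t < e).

P2

Gantt: | idle 0-6 | P0 6-12 | P1 12-16 | P2 16-19 | P3 19-29 |
Completion: P0=12  P1=16  P2=19  P3=29
Turnaround (C−A): P0=6  P1=9  P2=12  P3=20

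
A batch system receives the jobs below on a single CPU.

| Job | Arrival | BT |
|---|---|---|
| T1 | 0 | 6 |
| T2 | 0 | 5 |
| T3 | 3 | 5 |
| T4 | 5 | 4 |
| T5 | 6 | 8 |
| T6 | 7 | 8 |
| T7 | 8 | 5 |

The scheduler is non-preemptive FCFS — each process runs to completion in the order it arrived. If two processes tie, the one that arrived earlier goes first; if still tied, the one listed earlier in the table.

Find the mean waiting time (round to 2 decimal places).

Gantt: | T1 0-6 | T2 6-11 | T3 11-16 | T4 16-20 | T5 20-28 | T6 28-36 | T7 36-41 |
Completion: T1=6  T2=11  T3=16  T4=20  T5=28  T6=36  T7=41
Turnaround (C−A): T1=6  T2=11  T3=13  T4=15  T5=22  T6=29  T7=33
Waiting times: T1=0, T2=6, T3=8, T4=11, T5=14, T6=21, T7=28
Average waiting = (0+6+8+11+14+21+28) / 7 = 88/7 = 12.57

12.57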